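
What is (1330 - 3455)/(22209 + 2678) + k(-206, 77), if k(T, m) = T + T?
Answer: -10255569/24887 ≈ -412.09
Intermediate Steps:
k(T, m) = 2*T
(1330 - 3455)/(22209 + 2678) + k(-206, 77) = (1330 - 3455)/(22209 + 2678) + 2*(-206) = -2125/24887 - 412 = -10255569/24887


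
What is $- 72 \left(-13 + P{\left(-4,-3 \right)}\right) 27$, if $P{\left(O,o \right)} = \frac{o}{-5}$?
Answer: $\frac{120528}{5} \approx 24106.0$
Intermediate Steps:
$P{\left(O,o \right)} = - \frac{o}{5}$ ($P{\left(O,o \right)} = o \left(- \frac{1}{5}\right) = - \frac{o}{5}$)
$- 72 \left(-13 + P{\left(-4,-3 \right)}\right) 27 = - 72 \left(-13 - - \frac{3}{5}\right) 27 = - 72 \left(-13 + \frac{3}{5}\right) 27 = \left(-72\right) \left(- \frac{62}{5}\right) 27 = \frac{4464}{5} \cdot 27 = \frac{120528}{5}$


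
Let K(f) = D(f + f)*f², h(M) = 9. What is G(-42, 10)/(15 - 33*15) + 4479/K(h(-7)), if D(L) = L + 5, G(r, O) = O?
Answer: 23681/9936 ≈ 2.3834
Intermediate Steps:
D(L) = 5 + L
K(f) = f²*(5 + 2*f) (K(f) = (5 + (f + f))*f² = (5 + 2*f)*f² = f²*(5 + 2*f))
G(-42, 10)/(15 - 33*15) + 4479/K(h(-7)) = 10/(15 - 33*15) + 4479/((9²*(5 + 2*9))) = 10/(15 - 495) + 4479/((81*(5 + 18))) = 10/(-480) + 4479/((81*23)) = 10*(-1/480) + 4479/1863 = -1/48 + 4479*(1/1863) = -1/48 + 1493/621 = 23681/9936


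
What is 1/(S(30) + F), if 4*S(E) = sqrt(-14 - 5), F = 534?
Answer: 8544/4562515 - 4*I*sqrt(19)/4562515 ≈ 0.0018727 - 3.8215e-6*I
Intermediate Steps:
S(E) = I*sqrt(19)/4 (S(E) = sqrt(-14 - 5)/4 = sqrt(-19)/4 = (I*sqrt(19))/4 = I*sqrt(19)/4)
1/(S(30) + F) = 1/(I*sqrt(19)/4 + 534) = 1/(534 + I*sqrt(19)/4)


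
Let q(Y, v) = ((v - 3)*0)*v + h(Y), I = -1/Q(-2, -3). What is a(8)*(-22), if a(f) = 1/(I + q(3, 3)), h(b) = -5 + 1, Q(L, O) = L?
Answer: 44/7 ≈ 6.2857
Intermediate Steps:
h(b) = -4
I = 1/2 (I = -1/(-2) = -1*(-1/2) = 1/2 ≈ 0.50000)
q(Y, v) = -4 (q(Y, v) = ((v - 3)*0)*v - 4 = ((-3 + v)*0)*v - 4 = 0*v - 4 = 0 - 4 = -4)
a(f) = -2/7 (a(f) = 1/(1/2 - 4) = 1/(-7/2) = -2/7)
a(8)*(-22) = -2/7*(-22) = 44/7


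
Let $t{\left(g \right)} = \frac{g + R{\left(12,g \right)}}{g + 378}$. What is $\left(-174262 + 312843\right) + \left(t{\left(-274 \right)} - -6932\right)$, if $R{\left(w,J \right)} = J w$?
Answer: $\frac{581915}{4} \approx 1.4548 \cdot 10^{5}$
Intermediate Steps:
$t{\left(g \right)} = \frac{13 g}{378 + g}$ ($t{\left(g \right)} = \frac{g + g 12}{g + 378} = \frac{g + 12 g}{378 + g} = \frac{13 g}{378 + g}$)
$\left(-174262 + 312843\right) + \left(t{\left(-274 \right)} - -6932\right) = \left(-174262 + 312843\right) + \left(13 \left(-274\right) \frac{1}{378 - 274} - -6932\right) = 138581 + \left(13 \left(-274\right) \frac{1}{104} + 6932\right) = 138581 + \left(- \frac{137}{4} + 6932\right) = 138581 + \frac{27591}{4} = \frac{581915}{4}$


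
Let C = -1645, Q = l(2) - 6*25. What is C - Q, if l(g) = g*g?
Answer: -1499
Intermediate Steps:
l(g) = g²
Q = -146 (Q = 2² - 6*25 = 4 - 150 = -146)
C - Q = -1645 - 1*(-146) = -1645 + 146 = -1499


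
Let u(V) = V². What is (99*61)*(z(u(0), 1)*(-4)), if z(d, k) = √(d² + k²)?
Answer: -24156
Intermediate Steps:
(99*61)*(z(u(0), 1)*(-4)) = (99*61)*(√((0²)² + 1²)*(-4)) = 6039*(√(0² + 1)*(-4)) = 6039*(√(0 + 1)*(-4)) = 6039*(√1*(-4)) = 6039*(1*(-4)) = 6039*(-4) = -24156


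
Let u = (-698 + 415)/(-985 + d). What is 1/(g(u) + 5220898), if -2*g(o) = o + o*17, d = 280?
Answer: 235/1226910181 ≈ 1.9154e-7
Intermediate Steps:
u = 283/705 (u = (-698 + 415)/(-985 + 280) = -283/(-705) = -283*(-1/705) = 283/705 ≈ 0.40142)
g(o) = -9*o (g(o) = -(o + o*17)/2 = -(o + 17*o)/2 = -9*o)
1/(g(u) + 5220898) = 1/(-9*283/705 + 5220898) = 1/(-849/235 + 5220898) = 1/(1226910181/235) = 235/1226910181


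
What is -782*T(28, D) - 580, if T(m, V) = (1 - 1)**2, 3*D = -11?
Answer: -580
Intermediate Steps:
D = -11/3 (D = (1/3)*(-11) = -11/3 ≈ -3.6667)
T(m, V) = 0 (T(m, V) = 0**2 = 0)
-782*T(28, D) - 580 = -782*0 - 580 = 0 - 580 = -580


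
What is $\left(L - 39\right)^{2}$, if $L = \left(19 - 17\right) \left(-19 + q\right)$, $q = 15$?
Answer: $2209$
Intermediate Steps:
$L = -8$ ($L = \left(19 - 17\right) \left(-19 + 15\right) = 2 \left(-4\right) = -8$)
$\left(L - 39\right)^{2} = \left(-8 - 39\right)^{2} = \left(-47\right)^{2} = 2209$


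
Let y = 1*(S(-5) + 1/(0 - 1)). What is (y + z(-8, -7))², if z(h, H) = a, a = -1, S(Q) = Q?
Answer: 49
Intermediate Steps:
z(h, H) = -1
y = -6 (y = 1*(-5 + 1/(0 - 1)) = 1*(-5 + 1/(-1)) = 1*(-5 - 1) = 1*(-6) = -6)
(y + z(-8, -7))² = (-6 - 1)² = (-7)² = 49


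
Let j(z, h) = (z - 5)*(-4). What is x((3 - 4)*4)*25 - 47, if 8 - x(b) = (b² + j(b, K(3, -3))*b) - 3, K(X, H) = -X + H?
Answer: 3428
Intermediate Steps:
K(X, H) = H - X
j(z, h) = 20 - 4*z (j(z, h) = (-5 + z)*(-4) = 20 - 4*z)
x(b) = 11 - b² - b*(20 - 4*b) (x(b) = 8 - ((b² + (20 - 4*b)*b) - 3) = 8 - ((b² + b*(20 - 4*b)) - 3) = 8 - (-3 + b² + b*(20 - 4*b)) = 8 + (3 - b² - b*(20 - 4*b)) = 11 - b² - b*(20 - 4*b))
x((3 - 4)*4)*25 - 47 = (11 - 20*(3 - 4)*4 + 3*((3 - 4)*4)²)*25 - 47 = (11 - (-20)*4 + 3*(-1*4)²)*25 - 47 = (11 - 20*(-4) + 3*(-4)²)*25 - 47 = (11 + 80 + 3*16)*25 - 47 = (11 + 80 + 48)*25 - 47 = 139*25 - 47 = 3475 - 47 = 3428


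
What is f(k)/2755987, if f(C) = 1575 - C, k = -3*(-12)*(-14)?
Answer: 2079/2755987 ≈ 0.00075436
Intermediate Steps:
k = -504 (k = 36*(-14) = -504)
f(k)/2755987 = (1575 - 1*(-504))/2755987 = (1575 + 504)*(1/2755987) = 2079*(1/2755987) = 2079/2755987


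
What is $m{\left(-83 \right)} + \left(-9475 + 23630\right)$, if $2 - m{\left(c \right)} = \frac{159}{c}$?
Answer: $\frac{1175190}{83} \approx 14159.0$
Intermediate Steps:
$m{\left(c \right)} = 2 - \frac{159}{c}$
$m{\left(-83 \right)} + \left(-9475 + 23630\right) = \left(2 - \frac{159}{-83}\right) + \left(-9475 + 23630\right) = \left(2 - - \frac{159}{83}\right) + 14155 = \left(2 + \frac{159}{83}\right) + 14155 = \frac{325}{83} + 14155 = \frac{1175190}{83}$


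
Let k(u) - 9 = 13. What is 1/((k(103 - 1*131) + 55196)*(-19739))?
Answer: -1/1089948102 ≈ -9.1747e-10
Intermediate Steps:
k(u) = 22 (k(u) = 9 + 13 = 22)
1/((k(103 - 1*131) + 55196)*(-19739)) = 1/((22 + 55196)*(-19739)) = -1/19739/55218 = (1/55218)*(-1/19739) = -1/1089948102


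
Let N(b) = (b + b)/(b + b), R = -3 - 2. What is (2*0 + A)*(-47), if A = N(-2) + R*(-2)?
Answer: -517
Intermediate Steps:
R = -5
N(b) = 1 (N(b) = (2*b)/((2*b)) = (2*b)*(1/(2*b)) = 1)
A = 11 (A = 1 - 5*(-2) = 1 + 10 = 11)
(2*0 + A)*(-47) = (2*0 + 11)*(-47) = (0 + 11)*(-47) = 11*(-47) = -517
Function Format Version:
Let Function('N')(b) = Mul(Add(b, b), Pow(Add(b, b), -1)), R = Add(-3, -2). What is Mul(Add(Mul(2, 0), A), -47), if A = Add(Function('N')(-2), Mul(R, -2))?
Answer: -517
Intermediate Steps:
R = -5
Function('N')(b) = 1 (Function('N')(b) = Mul(Mul(2, b), Pow(Mul(2, b), -1)) = Mul(Mul(2, b), Mul(Rational(1, 2), Pow(b, -1))) = 1)
A = 11 (A = Add(1, Mul(-5, -2)) = Add(1, 10) = 11)
Mul(Add(Mul(2, 0), A), -47) = Mul(Add(Mul(2, 0), 11), -47) = Mul(Add(0, 11), -47) = Mul(11, -47) = -517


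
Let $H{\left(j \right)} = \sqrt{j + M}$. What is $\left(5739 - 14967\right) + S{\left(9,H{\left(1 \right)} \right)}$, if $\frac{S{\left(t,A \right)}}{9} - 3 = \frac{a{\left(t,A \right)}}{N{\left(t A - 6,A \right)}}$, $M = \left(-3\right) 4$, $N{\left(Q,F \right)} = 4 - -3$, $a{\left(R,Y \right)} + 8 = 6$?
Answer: $- \frac{64425}{7} \approx -9203.6$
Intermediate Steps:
$a{\left(R,Y \right)} = -2$ ($a{\left(R,Y \right)} = -8 + 6 = -2$)
$N{\left(Q,F \right)} = 7$ ($N{\left(Q,F \right)} = 4 + 3 = 7$)
$M = -12$
$H{\left(j \right)} = \sqrt{-12 + j}$ ($H{\left(j \right)} = \sqrt{j - 12} = \sqrt{-12 + j}$)
$S{\left(t,A \right)} = \frac{171}{7}$ ($S{\left(t,A \right)} = 27 + 9 \left(- \frac{2}{7}\right) = 27 - \frac{18}{7} = \frac{171}{7}$)
$\left(5739 - 14967\right) + S{\left(9,H{\left(1 \right)} \right)} = \left(5739 - 14967\right) + \frac{171}{7} = -9228 + \frac{171}{7} = - \frac{64425}{7}$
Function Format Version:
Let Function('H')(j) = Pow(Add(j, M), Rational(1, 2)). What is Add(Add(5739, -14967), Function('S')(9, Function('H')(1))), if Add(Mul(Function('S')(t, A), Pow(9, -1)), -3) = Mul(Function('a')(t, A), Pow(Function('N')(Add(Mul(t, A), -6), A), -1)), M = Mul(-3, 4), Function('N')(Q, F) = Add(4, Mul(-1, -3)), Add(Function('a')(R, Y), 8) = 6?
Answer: Rational(-64425, 7) ≈ -9203.6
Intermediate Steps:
Function('a')(R, Y) = -2 (Function('a')(R, Y) = Add(-8, 6) = -2)
Function('N')(Q, F) = 7 (Function('N')(Q, F) = Add(4, 3) = 7)
M = -12
Function('H')(j) = Pow(Add(-12, j), Rational(1, 2)) (Function('H')(j) = Pow(Add(j, -12), Rational(1, 2)) = Pow(Add(-12, j), Rational(1, 2)))
Function('S')(t, A) = Rational(171, 7) (Function('S')(t, A) = Add(27, Mul(9, Mul(-2, Pow(7, -1)))) = Add(27, Mul(9, Mul(-2, Rational(1, 7)))) = Add(27, Mul(9, Rational(-2, 7))) = Add(27, Rational(-18, 7)) = Rational(171, 7))
Add(Add(5739, -14967), Function('S')(9, Function('H')(1))) = Add(Add(5739, -14967), Rational(171, 7)) = Add(-9228, Rational(171, 7)) = Rational(-64425, 7)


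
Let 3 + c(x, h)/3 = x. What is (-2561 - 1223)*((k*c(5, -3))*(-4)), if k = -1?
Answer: -90816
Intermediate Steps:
c(x, h) = -9 + 3*x
(-2561 - 1223)*((k*c(5, -3))*(-4)) = (-2561 - 1223)*(-(-9 + 3*5)*(-4)) = -3784*(-(-9 + 15))*(-4) = -3784*(-1*6)*(-4) = -(-22704)*(-4) = -3784*24 = -90816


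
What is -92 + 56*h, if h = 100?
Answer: 5508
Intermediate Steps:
-92 + 56*h = -92 + 56*100 = -92 + 5600 = 5508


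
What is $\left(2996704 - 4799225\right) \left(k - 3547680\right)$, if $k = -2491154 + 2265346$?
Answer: $6801791363248$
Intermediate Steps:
$k = -225808$
$\left(2996704 - 4799225\right) \left(k - 3547680\right) = \left(2996704 - 4799225\right) \left(-225808 - 3547680\right) = \left(-1802521\right) \left(-3773488\right) = 6801791363248$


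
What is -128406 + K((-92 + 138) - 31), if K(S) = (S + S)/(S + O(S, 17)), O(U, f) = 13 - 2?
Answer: -1669263/13 ≈ -1.2840e+5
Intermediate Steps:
O(U, f) = 11
K(S) = 2*S/(11 + S) (K(S) = (S + S)/(S + 11) = (2*S)/(11 + S) = 2*S/(11 + S))
-128406 + K((-92 + 138) - 31) = -128406 + 2*((-92 + 138) - 31)/(11 + ((-92 + 138) - 31)) = -128406 + 2*(46 - 31)/(11 + (46 - 31)) = -128406 + 2*15/(11 + 15) = -128406 + 2*15/26 = -128406 + 2*15*(1/26) = -128406 + 15/13 = -1669263/13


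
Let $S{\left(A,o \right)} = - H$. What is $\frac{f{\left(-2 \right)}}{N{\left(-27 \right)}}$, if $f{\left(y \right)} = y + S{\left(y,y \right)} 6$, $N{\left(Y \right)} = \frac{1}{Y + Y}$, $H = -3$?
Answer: $-864$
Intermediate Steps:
$S{\left(A,o \right)} = 3$ ($S{\left(A,o \right)} = \left(-1\right) \left(-3\right) = 3$)
$N{\left(Y \right)} = \frac{1}{2 Y}$
$f{\left(y \right)} = 18 + y$ ($f{\left(y \right)} = y + 3 \cdot 6 = y + 18 = 18 + y$)
$\frac{f{\left(-2 \right)}}{N{\left(-27 \right)}} = \frac{18 - 2}{\frac{1}{2} \frac{1}{-27}} = \frac{16}{\frac{1}{2} \left(- \frac{1}{27}\right)} = \frac{16}{- \frac{1}{54}} = 16 \left(-54\right) = -864$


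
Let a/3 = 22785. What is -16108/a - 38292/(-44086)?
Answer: 136236598/215249895 ≈ 0.63292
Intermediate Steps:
a = 68355 (a = 3*22785 = 68355)
-16108/a - 38292/(-44086) = -16108/68355 - 38292/(-44086) = -16108*1/68355 - 38292*(-1/44086) = -16108/68355 + 19146/22043 = 136236598/215249895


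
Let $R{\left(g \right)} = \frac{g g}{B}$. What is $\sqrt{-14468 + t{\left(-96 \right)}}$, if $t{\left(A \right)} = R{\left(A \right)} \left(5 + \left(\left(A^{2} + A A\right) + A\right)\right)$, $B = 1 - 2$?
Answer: $46 i \sqrt{79889} \approx 13002.0 i$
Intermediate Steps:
$B = -1$ ($B = 1 - 2 = -1$)
$R{\left(g \right)} = - g^{2}$ ($R{\left(g \right)} = \frac{g g}{-1} = g^{2} \left(-1\right) = - g^{2}$)
$t{\left(A \right)} = - A^{2} \left(5 + A + 2 A^{2}\right)$ ($t{\left(A \right)} = - A^{2} \left(5 + \left(\left(A^{2} + A A\right) + A\right)\right) = - A^{2} \left(5 + \left(\left(A^{2} + A^{2}\right) + A\right)\right) = - A^{2} \left(5 + \left(2 A^{2} + A\right)\right) = - A^{2} \left(5 + \left(A + 2 A^{2}\right)\right) = - A^{2} \left(5 + A + 2 A^{2}\right)$)
$\sqrt{-14468 + t{\left(-96 \right)}} = \sqrt{-14468 + \left(-96\right)^{2} \left(-5 - -96 - 2 \left(-96\right)^{2}\right)} = \sqrt{-14468 + 9216 \left(-5 + 96 - 18432\right)} = \sqrt{-14468 + 9216 \left(-18341\right)} = \sqrt{-14468 - 169030656} = \sqrt{-169045124} = 46 i \sqrt{79889}$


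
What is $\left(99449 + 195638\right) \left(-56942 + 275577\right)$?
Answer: $64516346245$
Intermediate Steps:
$\left(99449 + 195638\right) \left(-56942 + 275577\right) = 295087 \cdot 218635 = 64516346245$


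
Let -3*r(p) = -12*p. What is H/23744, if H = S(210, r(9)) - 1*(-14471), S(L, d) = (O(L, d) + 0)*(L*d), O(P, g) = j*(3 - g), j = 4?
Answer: -983449/23744 ≈ -41.419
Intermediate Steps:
r(p) = 4*p (r(p) = -(-4)*p = 4*p)
O(P, g) = 12 - 4*g (O(P, g) = 4*(3 - g) = 12 - 4*g)
S(L, d) = L*d*(12 - 4*d) (S(L, d) = ((12 - 4*d) + 0)*(L*d) = (12 - 4*d)*(L*d) = L*d*(12 - 4*d))
H = -983449 (H = 4*210*(4*9)*(3 - 4*9) - 1*(-14471) = 4*210*36*(3 - 1*36) + 14471 = 4*210*36*(3 - 36) + 14471 = 4*210*36*(-33) + 14471 = -997920 + 14471 = -983449)
H/23744 = -983449/23744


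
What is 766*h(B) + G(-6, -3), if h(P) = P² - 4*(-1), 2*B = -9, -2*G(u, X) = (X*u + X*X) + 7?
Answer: 37117/2 ≈ 18559.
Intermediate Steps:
G(u, X) = -7/2 - X²/2 - X*u/2 (G(u, X) = -((X*u + X*X) + 7)/2 = -((X*u + X²) + 7)/2 = -((X² + X*u) + 7)/2 = -(7 + X² + X*u)/2 = -7/2 - X²/2 - X*u/2)
B = -9/2 (B = (½)*(-9) = -9/2 ≈ -4.5000)
h(P) = 4 + P² (h(P) = P² + 4 = 4 + P²)
766*h(B) + G(-6, -3) = 766*(4 + (-9/2)²) + (-7/2 - ½*(-3)² - ½*(-3)*(-6)) = 766*(4 + 81/4) + (-7/2 - ½*9 - 9) = 766*(97/4) + (-7/2 - 9/2 - 9) = 37151/2 - 17 = 37117/2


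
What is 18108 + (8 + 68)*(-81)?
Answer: 11952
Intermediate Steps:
18108 + (8 + 68)*(-81) = 18108 + 76*(-81) = 18108 - 6156 = 11952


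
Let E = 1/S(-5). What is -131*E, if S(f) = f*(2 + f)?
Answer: -131/15 ≈ -8.7333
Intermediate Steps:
E = 1/15 (E = 1/(-5*(2 - 5)) = 1/(-5*(-3)) = 1/15 ≈ 0.066667)
-131*E = -131*1/15 = -131/15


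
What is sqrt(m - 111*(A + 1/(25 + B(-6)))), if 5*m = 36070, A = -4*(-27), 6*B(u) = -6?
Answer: I*sqrt(76458)/4 ≈ 69.128*I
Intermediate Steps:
B(u) = -1 (B(u) = (1/6)*(-6) = -1)
A = 108
m = 7214 (m = (1/5)*36070 = 7214)
sqrt(m - 111*(A + 1/(25 + B(-6)))) = sqrt(7214 - 111*(108 + 1/(25 - 1))) = sqrt(7214 - 111*(108 + 1/24)) = sqrt(7214 - 111*2593/24) = sqrt(7214 - 95941/8) = sqrt(-38229/8) = I*sqrt(76458)/4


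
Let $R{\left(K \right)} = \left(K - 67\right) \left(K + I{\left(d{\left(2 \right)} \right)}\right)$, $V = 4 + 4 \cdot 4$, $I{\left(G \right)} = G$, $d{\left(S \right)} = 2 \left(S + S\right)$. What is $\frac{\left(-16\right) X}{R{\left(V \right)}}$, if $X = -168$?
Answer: $- \frac{96}{47} \approx -2.0426$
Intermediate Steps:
$d{\left(S \right)} = 4 S$ ($d{\left(S \right)} = 2 \cdot 2 S = 4 S$)
$V = 20$ ($V = 4 + 16 = 20$)
$R{\left(K \right)} = \left(-67 + K\right) \left(8 + K\right)$ ($R{\left(K \right)} = \left(K - 67\right) \left(K + 4 \cdot 2\right) = \left(-67 + K\right) \left(K + 8\right) = \left(-67 + K\right) \left(8 + K\right)$)
$\frac{\left(-16\right) X}{R{\left(V \right)}} = \frac{\left(-16\right) \left(-168\right)}{-536 + 20^{2} - 1180} = \frac{2688}{-536 + 400 - 1180} = \frac{2688}{-1316} = 2688 \left(- \frac{1}{1316}\right) = - \frac{96}{47}$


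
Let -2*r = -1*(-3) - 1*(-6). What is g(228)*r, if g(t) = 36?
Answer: -162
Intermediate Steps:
r = -9/2 (r = -(-1*(-3) - 1*(-6))/2 = -(3 + 6)/2 = -½*9 = -9/2 ≈ -4.5000)
g(228)*r = 36*(-9/2) = -162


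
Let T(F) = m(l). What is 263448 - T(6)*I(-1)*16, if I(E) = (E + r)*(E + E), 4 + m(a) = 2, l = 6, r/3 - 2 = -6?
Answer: 264280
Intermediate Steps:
r = -12 (r = 6 + 3*(-6) = 6 - 18 = -12)
m(a) = -2 (m(a) = -4 + 2 = -2)
T(F) = -2
I(E) = 2*E*(-12 + E) (I(E) = (E - 12)*(E + E) = (-12 + E)*(2*E) = 2*E*(-12 + E))
263448 - T(6)*I(-1)*16 = 263448 - (-4*(-1)*(-12 - 1))*16 = 263448 - (-4*(-1)*(-13))*16 = 263448 - (-2*26)*16 = 263448 - (-52)*16 = 263448 - 1*(-832) = 263448 + 832 = 264280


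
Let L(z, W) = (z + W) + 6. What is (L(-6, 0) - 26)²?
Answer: 676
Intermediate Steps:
L(z, W) = 6 + W + z (L(z, W) = (W + z) + 6 = 6 + W + z)
(L(-6, 0) - 26)² = ((6 + 0 - 6) - 26)² = (0 - 26)² = (-26)² = 676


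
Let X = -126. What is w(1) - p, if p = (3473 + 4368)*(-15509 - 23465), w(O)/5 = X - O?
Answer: 305594499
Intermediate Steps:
w(O) = -630 - 5*O (w(O) = 5*(-126 - O) = -630 - 5*O)
p = -305595134 (p = 7841*(-38974) = -305595134)
w(1) - p = (-630 - 5*1) - 1*(-305595134) = (-630 - 5) + 305595134 = -635 + 305595134 = 305594499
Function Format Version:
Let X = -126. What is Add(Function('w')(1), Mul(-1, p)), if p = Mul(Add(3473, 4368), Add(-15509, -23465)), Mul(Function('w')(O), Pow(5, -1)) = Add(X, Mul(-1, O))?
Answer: 305594499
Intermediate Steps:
Function('w')(O) = Add(-630, Mul(-5, O)) (Function('w')(O) = Mul(5, Add(-126, Mul(-1, O))) = Add(-630, Mul(-5, O)))
p = -305595134 (p = Mul(7841, -38974) = -305595134)
Add(Function('w')(1), Mul(-1, p)) = Add(Add(-630, Mul(-5, 1)), Mul(-1, -305595134)) = Add(Add(-630, -5), 305595134) = Add(-635, 305595134) = 305594499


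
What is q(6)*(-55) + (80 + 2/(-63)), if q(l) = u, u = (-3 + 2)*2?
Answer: 11968/63 ≈ 189.97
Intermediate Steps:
u = -2 (u = -1*2 = -2)
q(l) = -2
q(6)*(-55) + (80 + 2/(-63)) = -2*(-55) + (80 + 2/(-63)) = 110 + (80 + 2*(-1/63)) = 110 + (80 - 2/63) = 110 + 5038/63 = 11968/63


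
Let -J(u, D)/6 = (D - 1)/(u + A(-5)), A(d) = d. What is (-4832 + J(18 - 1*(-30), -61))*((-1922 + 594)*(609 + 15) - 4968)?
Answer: 172900270560/43 ≈ 4.0209e+9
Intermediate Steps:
J(u, D) = -6*(-1 + D)/(-5 + u) (J(u, D) = -6*(D - 1)/(u - 5) = -6*(-1 + D)/(-5 + u))
(-4832 + J(18 - 1*(-30), -61))*((-1922 + 594)*(609 + 15) - 4968) = (-4832 + 6*(1 - 1*(-61))/(-5 + (18 - 1*(-30))))*((-1922 + 594)*(609 + 15) - 4968) = (-4832 + 6*(1 + 61)/(-5 + (18 + 30)))*(-1328*624 - 4968) = (-4832 + 6*62/(-5 + 48))*(-828672 - 4968) = (-4832 + 6*62/43)*(-833640) = (-4832 + 6*(1/43)*62)*(-833640) = (-4832 + 372/43)*(-833640) = -207404/43*(-833640) = 172900270560/43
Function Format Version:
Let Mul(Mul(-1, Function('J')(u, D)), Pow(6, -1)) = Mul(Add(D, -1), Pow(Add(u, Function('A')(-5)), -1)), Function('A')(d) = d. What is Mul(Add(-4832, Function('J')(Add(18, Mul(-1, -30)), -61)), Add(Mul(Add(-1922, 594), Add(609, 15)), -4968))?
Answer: Rational(172900270560, 43) ≈ 4.0209e+9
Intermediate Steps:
Function('J')(u, D) = Mul(-6, Pow(Add(-5, u), -1), Add(-1, D)) (Function('J')(u, D) = Mul(-6, Mul(Add(D, -1), Pow(Add(u, -5), -1))) = Mul(-6, Mul(Add(-1, D), Pow(Add(-5, u), -1))) = Mul(-6, Mul(Pow(Add(-5, u), -1), Add(-1, D))) = Mul(-6, Pow(Add(-5, u), -1), Add(-1, D)))
Mul(Add(-4832, Function('J')(Add(18, Mul(-1, -30)), -61)), Add(Mul(Add(-1922, 594), Add(609, 15)), -4968)) = Mul(Add(-4832, Mul(6, Pow(Add(-5, Add(18, Mul(-1, -30))), -1), Add(1, Mul(-1, -61)))), Add(Mul(Add(-1922, 594), Add(609, 15)), -4968)) = Mul(Add(-4832, Mul(6, Pow(Add(-5, Add(18, 30)), -1), Add(1, 61))), Add(Mul(-1328, 624), -4968)) = Mul(Add(-4832, Mul(6, Pow(Add(-5, 48), -1), 62)), Add(-828672, -4968)) = Mul(Add(-4832, Mul(6, Pow(43, -1), 62)), -833640) = Mul(Add(-4832, Mul(6, Rational(1, 43), 62)), -833640) = Mul(Add(-4832, Rational(372, 43)), -833640) = Mul(Rational(-207404, 43), -833640) = Rational(172900270560, 43)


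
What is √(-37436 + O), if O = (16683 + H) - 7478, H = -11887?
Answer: I*√40118 ≈ 200.29*I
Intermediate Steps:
O = -2682 (O = (16683 - 11887) - 7478 = 4796 - 7478 = -2682)
√(-37436 + O) = √(-37436 - 2682) = √(-40118) = I*√40118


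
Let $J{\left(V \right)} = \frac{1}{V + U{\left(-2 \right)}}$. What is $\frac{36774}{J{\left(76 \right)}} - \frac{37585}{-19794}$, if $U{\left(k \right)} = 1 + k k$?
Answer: $\frac{58960306621}{19794} \approx 2.9787 \cdot 10^{6}$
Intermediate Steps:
$U{\left(k \right)} = 1 + k^{2}$
$J{\left(V \right)} = \frac{1}{5 + V}$ ($J{\left(V \right)} = \frac{1}{V + \left(1 + \left(-2\right)^{2}\right)} = \frac{1}{V + \left(1 + 4\right)} = \frac{1}{V + 5} = \frac{1}{5 + V}$)
$\frac{36774}{J{\left(76 \right)}} - \frac{37585}{-19794} = \frac{36774}{\frac{1}{5 + 76}} - \frac{37585}{-19794} = \frac{36774}{\frac{1}{81}} - - \frac{37585}{19794} = 36774 \frac{1}{\frac{1}{81}} + \frac{37585}{19794} = 36774 \cdot 81 + \frac{37585}{19794} = 2978694 + \frac{37585}{19794} = \frac{58960306621}{19794}$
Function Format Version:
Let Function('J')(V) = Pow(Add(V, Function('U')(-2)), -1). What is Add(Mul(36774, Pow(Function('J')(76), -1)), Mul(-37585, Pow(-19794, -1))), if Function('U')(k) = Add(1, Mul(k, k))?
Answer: Rational(58960306621, 19794) ≈ 2.9787e+6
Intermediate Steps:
Function('U')(k) = Add(1, Pow(k, 2))
Function('J')(V) = Pow(Add(5, V), -1) (Function('J')(V) = Pow(Add(V, Add(1, Pow(-2, 2))), -1) = Pow(Add(V, Add(1, 4)), -1) = Pow(Add(V, 5), -1) = Pow(Add(5, V), -1))
Add(Mul(36774, Pow(Function('J')(76), -1)), Mul(-37585, Pow(-19794, -1))) = Add(Mul(36774, Pow(Pow(Add(5, 76), -1), -1)), Mul(-37585, Pow(-19794, -1))) = Add(Mul(36774, Pow(Pow(81, -1), -1)), Mul(-37585, Rational(-1, 19794))) = Add(Mul(36774, Pow(Rational(1, 81), -1)), Rational(37585, 19794)) = Add(Mul(36774, 81), Rational(37585, 19794)) = Add(2978694, Rational(37585, 19794)) = Rational(58960306621, 19794)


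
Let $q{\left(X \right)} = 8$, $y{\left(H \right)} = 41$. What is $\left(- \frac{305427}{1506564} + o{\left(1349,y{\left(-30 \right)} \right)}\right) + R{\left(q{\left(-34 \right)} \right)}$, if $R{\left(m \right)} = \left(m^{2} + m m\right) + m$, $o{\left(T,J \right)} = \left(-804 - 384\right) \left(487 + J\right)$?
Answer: $- \frac{314936257873}{502188} \approx -6.2713 \cdot 10^{5}$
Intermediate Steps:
$o{\left(T,J \right)} = -578556 - 1188 J$ ($o{\left(T,J \right)} = - 1188 \left(487 + J\right) = -578556 - 1188 J$)
$R{\left(m \right)} = m + 2 m^{2}$ ($R{\left(m \right)} = \left(m^{2} + m^{2}\right) + m = 2 m^{2} + m = m + 2 m^{2}$)
$\left(- \frac{305427}{1506564} + o{\left(1349,y{\left(-30 \right)} \right)}\right) + R{\left(q{\left(-34 \right)} \right)} = \left(- \frac{305427}{1506564} - 627264\right) + 8 \left(1 + 2 \cdot 8\right) = \left(\left(-305427\right) \frac{1}{1506564} - 627264\right) + 8 \left(1 + 16\right) = \left(- \frac{101809}{502188} - 627264\right) + 8 \cdot 17 = - \frac{315004555441}{502188} + 136 = - \frac{314936257873}{502188}$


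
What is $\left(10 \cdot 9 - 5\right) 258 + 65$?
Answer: $21995$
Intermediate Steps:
$\left(10 \cdot 9 - 5\right) 258 + 65 = \left(90 - 5\right) 258 + 65 = 85 \cdot 258 + 65 = 21930 + 65 = 21995$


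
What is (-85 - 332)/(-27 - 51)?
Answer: 139/26 ≈ 5.3462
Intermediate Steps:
(-85 - 332)/(-27 - 51) = -417/(-78) = -417*(-1/78) = 139/26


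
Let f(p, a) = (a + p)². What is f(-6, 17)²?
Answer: 14641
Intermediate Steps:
f(-6, 17)² = ((17 - 6)²)² = (11²)² = 121² = 14641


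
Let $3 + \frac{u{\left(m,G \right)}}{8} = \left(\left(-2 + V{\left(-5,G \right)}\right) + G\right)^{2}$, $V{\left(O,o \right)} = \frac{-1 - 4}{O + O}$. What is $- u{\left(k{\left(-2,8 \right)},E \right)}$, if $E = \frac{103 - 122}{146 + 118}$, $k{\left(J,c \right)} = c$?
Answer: $\frac{36863}{8712} \approx 4.2313$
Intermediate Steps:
$V{\left(O,o \right)} = - \frac{5}{2 O}$
$E = - \frac{19}{264} \approx -0.07197$
$u{\left(m,G \right)} = -24 + 8 \left(- \frac{3}{2} + G\right)^{2}$ ($u{\left(m,G \right)} = -24 + 8 \left(\left(-2 - \frac{5}{2 \left(-5\right)}\right) + G\right)^{2} = -24 + 8 \left(\left(-2 - - \frac{1}{2}\right) + G\right)^{2} = -24 + 8 \left(\left(-2 + \frac{1}{2}\right) + G\right)^{2} = -24 + 8 \left(- \frac{3}{2} + G\right)^{2}$)
$- u{\left(k{\left(-2,8 \right)},E \right)} = - (-24 + 2 \left(-3 + 2 \left(- \frac{19}{264}\right)\right)^{2}) = - (-24 + 2 \left(-3 - \frac{19}{132}\right)^{2}) = - (-24 + 2 \left(- \frac{415}{132}\right)^{2}) = - (-24 + 2 \cdot \frac{172225}{17424}) = - (-24 + \frac{172225}{8712}) = \left(-1\right) \left(- \frac{36863}{8712}\right) = \frac{36863}{8712}$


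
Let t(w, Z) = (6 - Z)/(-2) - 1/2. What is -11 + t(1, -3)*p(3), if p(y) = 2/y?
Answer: -43/3 ≈ -14.333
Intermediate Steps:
t(w, Z) = -7/2 + Z/2 (t(w, Z) = (6 - Z)*(-½) - 1*½ = (-3 + Z/2) - ½ = -7/2 + Z/2)
-11 + t(1, -3)*p(3) = -11 + (-7/2 + (½)*(-3))*(2/3) = -11 + (-7/2 - 3/2)*(2*(⅓)) = -11 - 5*⅔ = -11 - 10/3 = -43/3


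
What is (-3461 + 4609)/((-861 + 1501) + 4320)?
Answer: 287/1240 ≈ 0.23145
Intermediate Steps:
(-3461 + 4609)/((-861 + 1501) + 4320) = 1148/(640 + 4320) = 1148/4960 = 1148*(1/4960) = 287/1240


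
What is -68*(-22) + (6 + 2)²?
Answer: 1560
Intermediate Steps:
-68*(-22) + (6 + 2)² = 1496 + 8² = 1496 + 64 = 1560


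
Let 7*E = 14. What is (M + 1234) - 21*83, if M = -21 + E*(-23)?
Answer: -576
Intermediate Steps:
E = 2 (E = (⅐)*14 = 2)
M = -67 (M = -21 + 2*(-23) = -21 - 46 = -67)
(M + 1234) - 21*83 = (-67 + 1234) - 21*83 = 1167 - 1743 = -576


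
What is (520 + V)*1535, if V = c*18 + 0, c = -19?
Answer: 273230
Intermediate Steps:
V = -342 (V = -19*18 + 0 = -342 + 0 = -342)
(520 + V)*1535 = (520 - 342)*1535 = 178*1535 = 273230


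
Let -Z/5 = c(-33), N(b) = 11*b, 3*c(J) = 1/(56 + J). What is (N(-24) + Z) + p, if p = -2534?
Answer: -193067/69 ≈ -2798.1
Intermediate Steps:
c(J) = 1/(3*(56 + J))
Z = -5/69 (Z = -5/(3*(56 - 33)) = -5/(3*23) = -5*1/69 = -5/69 ≈ -0.072464)
(N(-24) + Z) + p = (11*(-24) - 5/69) - 2534 = (-264 - 5/69) - 2534 = -18221/69 - 2534 = -193067/69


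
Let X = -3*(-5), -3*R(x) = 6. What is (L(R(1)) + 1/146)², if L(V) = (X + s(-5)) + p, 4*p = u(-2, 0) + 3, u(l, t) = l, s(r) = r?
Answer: 8970025/85264 ≈ 105.20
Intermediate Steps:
R(x) = -2 (R(x) = -⅓*6 = -2)
X = 15
p = ¼ (p = (-2 + 3)/4 = (¼)*1 = ¼ ≈ 0.25000)
L(V) = 41/4 (L(V) = (15 - 5) + ¼ = 10 + ¼ = 41/4)
(L(R(1)) + 1/146)² = (41/4 + 1/146)² = (2995/292)² = 8970025/85264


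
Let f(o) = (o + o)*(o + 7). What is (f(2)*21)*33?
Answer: 24948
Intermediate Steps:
f(o) = 2*o*(7 + o) (f(o) = (2*o)*(7 + o) = 2*o*(7 + o))
(f(2)*21)*33 = ((2*2*(7 + 2))*21)*33 = ((2*2*9)*21)*33 = (36*21)*33 = 756*33 = 24948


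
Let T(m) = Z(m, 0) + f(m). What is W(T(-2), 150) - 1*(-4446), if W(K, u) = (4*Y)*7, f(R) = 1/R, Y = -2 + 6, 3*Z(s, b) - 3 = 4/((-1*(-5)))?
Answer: 4558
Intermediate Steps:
Z(s, b) = 19/15 (Z(s, b) = 1 + (4/((-1*(-5))))/3 = 1 + (4/5)/3 = 1 + (4*(⅕))/3 = 1 + (⅓)*(⅘) = 1 + 4/15 = 19/15)
Y = 4
f(R) = 1/R
T(m) = 19/15 + 1/m
W(K, u) = 112 (W(K, u) = (4*4)*7 = 16*7 = 112)
W(T(-2), 150) - 1*(-4446) = 112 - 1*(-4446) = 112 + 4446 = 4558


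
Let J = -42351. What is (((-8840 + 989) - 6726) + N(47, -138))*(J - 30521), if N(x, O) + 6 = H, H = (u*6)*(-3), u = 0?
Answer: 1062692376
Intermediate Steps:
H = 0 (H = (0*6)*(-3) = 0*(-3) = 0)
N(x, O) = -6 (N(x, O) = -6 + 0 = -6)
(((-8840 + 989) - 6726) + N(47, -138))*(J - 30521) = (((-8840 + 989) - 6726) - 6)*(-42351 - 30521) = ((-7851 - 6726) - 6)*(-72872) = (-14577 - 6)*(-72872) = -14583*(-72872) = 1062692376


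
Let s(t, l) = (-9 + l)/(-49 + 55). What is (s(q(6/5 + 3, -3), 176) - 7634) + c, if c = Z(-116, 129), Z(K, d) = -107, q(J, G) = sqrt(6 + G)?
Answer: -46279/6 ≈ -7713.2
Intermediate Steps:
c = -107
s(t, l) = -3/2 + l/6 (s(t, l) = (-9 + l)/6 = (-9 + l)*(1/6) = -3/2 + l/6)
(s(q(6/5 + 3, -3), 176) - 7634) + c = ((-3/2 + (1/6)*176) - 7634) - 107 = ((-3/2 + 88/3) - 7634) - 107 = (167/6 - 7634) - 107 = -45637/6 - 107 = -46279/6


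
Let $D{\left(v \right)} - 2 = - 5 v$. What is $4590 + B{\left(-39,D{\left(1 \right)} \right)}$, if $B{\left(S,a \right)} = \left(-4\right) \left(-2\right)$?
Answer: $4598$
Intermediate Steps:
$D{\left(v \right)} = 2 - 5 v$
$B{\left(S,a \right)} = 8$
$4590 + B{\left(-39,D{\left(1 \right)} \right)} = 4590 + 8 = 4598$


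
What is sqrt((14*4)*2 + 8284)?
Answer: 2*sqrt(2099) ≈ 91.630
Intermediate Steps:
sqrt((14*4)*2 + 8284) = sqrt(56*2 + 8284) = sqrt(112 + 8284) = sqrt(8396) = 2*sqrt(2099)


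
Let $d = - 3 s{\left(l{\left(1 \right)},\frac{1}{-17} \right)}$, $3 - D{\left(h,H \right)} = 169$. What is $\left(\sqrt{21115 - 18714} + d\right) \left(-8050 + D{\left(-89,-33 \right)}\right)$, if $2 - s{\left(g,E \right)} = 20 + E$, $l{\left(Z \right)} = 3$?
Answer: $- \frac{14361568}{17} \approx -8.448 \cdot 10^{5}$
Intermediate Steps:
$s{\left(g,E \right)} = -18 - E$ ($s{\left(g,E \right)} = 2 - \left(20 + E\right) = -18 - E$)
$D{\left(h,H \right)} = -166$ ($D{\left(h,H \right)} = 3 - 169 = -166$)
$d = \frac{915}{17}$ ($d = - 3 \left(-18 - \frac{1}{-17}\right) = - 3 \left(-18 - - \frac{1}{17}\right) = - 3 \left(-18 + \frac{1}{17}\right) = \left(-3\right) \left(- \frac{305}{17}\right) = \frac{915}{17} \approx 53.824$)
$\left(\sqrt{21115 - 18714} + d\right) \left(-8050 + D{\left(-89,-33 \right)}\right) = \left(\sqrt{21115 - 18714} + \frac{915}{17}\right) \left(-8050 - 166\right) = \left(\sqrt{2401} + \frac{915}{17}\right) \left(-8216\right) = \left(49 + \frac{915}{17}\right) \left(-8216\right) = \frac{1748}{17} \left(-8216\right) = - \frac{14361568}{17}$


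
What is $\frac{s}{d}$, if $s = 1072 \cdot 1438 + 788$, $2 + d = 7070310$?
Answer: $\frac{7869}{36073} \approx 0.21814$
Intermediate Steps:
$d = 7070308$ ($d = -2 + 7070310 = 7070308$)
$s = 1542324$ ($s = 1541536 + 788 = 1542324$)
$\frac{s}{d} = \frac{1542324}{7070308} = 1542324 \cdot \frac{1}{7070308} = \frac{7869}{36073}$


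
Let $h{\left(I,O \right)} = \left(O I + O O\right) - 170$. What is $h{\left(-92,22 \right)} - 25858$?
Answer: $-27568$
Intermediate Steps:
$h{\left(I,O \right)} = -170 + O^{2} + I O$ ($h{\left(I,O \right)} = \left(I O + O^{2}\right) - 170 = \left(O^{2} + I O\right) - 170 = -170 + O^{2} + I O$)
$h{\left(-92,22 \right)} - 25858 = \left(-170 + 22^{2} - 2024\right) - 25858 = \left(-170 + 484 - 2024\right) - 25858 = -1710 - 25858 = -27568$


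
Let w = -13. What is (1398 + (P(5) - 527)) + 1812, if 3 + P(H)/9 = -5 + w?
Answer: 2494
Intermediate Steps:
P(H) = -189 (P(H) = -27 + 9*(-5 - 13) = -27 + 9*(-18) = -27 - 162 = -189)
(1398 + (P(5) - 527)) + 1812 = (1398 + (-189 - 527)) + 1812 = (1398 - 716) + 1812 = 682 + 1812 = 2494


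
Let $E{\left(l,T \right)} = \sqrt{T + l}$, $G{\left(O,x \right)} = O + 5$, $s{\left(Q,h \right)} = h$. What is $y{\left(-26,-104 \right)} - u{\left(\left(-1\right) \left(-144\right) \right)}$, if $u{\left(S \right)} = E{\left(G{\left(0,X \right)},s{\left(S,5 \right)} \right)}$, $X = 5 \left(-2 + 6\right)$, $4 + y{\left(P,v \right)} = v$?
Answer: $-108 - \sqrt{10} \approx -111.16$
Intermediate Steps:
$y{\left(P,v \right)} = -4 + v$
$X = 20$ ($X = 5 \cdot 4 = 20$)
$G{\left(O,x \right)} = 5 + O$
$u{\left(S \right)} = \sqrt{10}$ ($u{\left(S \right)} = \sqrt{5 + \left(5 + 0\right)} = \sqrt{5 + 5} = \sqrt{10}$)
$y{\left(-26,-104 \right)} - u{\left(\left(-1\right) \left(-144\right) \right)} = \left(-4 - 104\right) - \sqrt{10} = -108 - \sqrt{10}$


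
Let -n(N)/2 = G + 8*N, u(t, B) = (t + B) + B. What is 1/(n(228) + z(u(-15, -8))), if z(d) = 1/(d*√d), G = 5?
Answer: -108975478/398632298525 - 31*I*√31/398632298525 ≈ -0.00027337 - 4.3298e-10*I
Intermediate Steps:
u(t, B) = t + 2*B (u(t, B) = (B + t) + B = t + 2*B)
z(d) = d^(-3/2) (z(d) = 1/(d^(3/2)) = d^(-3/2))
n(N) = -10 - 16*N (n(N) = -2*(5 + 8*N) = -10 - 16*N)
1/(n(228) + z(u(-15, -8))) = 1/((-10 - 16*228) + (-15 + 2*(-8))^(-3/2)) = 1/((-10 - 3648) + (-15 - 16)^(-3/2)) = 1/(-3658 + (-31)^(-3/2)) = 1/(-3658 + I*√31/961)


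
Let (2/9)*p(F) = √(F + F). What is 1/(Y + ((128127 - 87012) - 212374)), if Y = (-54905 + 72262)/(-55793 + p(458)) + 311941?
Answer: 437919630685499/61607273248076308885 + 156213*√229/61607273248076308885 ≈ 7.1082e-6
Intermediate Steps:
p(F) = 9*√2*√F/2 (p(F) = 9*√(F + F)/2 = 9*√(2*F)/2 = 9*(√2*√F)/2 = 9*√2*√F/2)
Y = 311941 + 17357/(-55793 + 9*√229) (Y = (-54905 + 72262)/(-55793 + 9*√2*√458/2) + 311941 = 17357/(-55793 + 9*√229) + 311941 = 311941 + 17357/(-55793 + 9*√229) ≈ 3.1194e+5)
1/(Y + ((128127 - 87012) - 212374)) = 1/((971021547623199/3112840300 - 156213*√229/3112840300) + ((128127 - 87012) - 212374)) = 1/((971021547623199/3112840300 - 156213*√229/3112840300) + (41115 - 212374)) = 1/((971021547623199/3112840300 - 156213*√229/3112840300) - 171259) = 1/(437919630685499/3112840300 - 156213*√229/3112840300)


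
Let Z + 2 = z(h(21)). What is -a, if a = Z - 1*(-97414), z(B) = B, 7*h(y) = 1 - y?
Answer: -681864/7 ≈ -97409.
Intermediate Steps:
h(y) = ⅐ - y/7 (h(y) = (1 - y)/7 = ⅐ - y/7)
Z = -34/7 (Z = -2 + (⅐ - ⅐*21) = -2 + (⅐ - 3) = -2 - 20/7 = -34/7 ≈ -4.8571)
a = 681864/7 (a = -34/7 - 1*(-97414) = -34/7 + 97414 = 681864/7 ≈ 97409.)
-a = -1*681864/7 = -681864/7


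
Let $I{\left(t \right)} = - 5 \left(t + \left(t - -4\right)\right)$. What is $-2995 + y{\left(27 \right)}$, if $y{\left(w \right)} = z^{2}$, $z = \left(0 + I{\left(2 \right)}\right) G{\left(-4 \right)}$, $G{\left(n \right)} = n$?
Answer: $22605$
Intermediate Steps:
$I{\left(t \right)} = -20 - 10 t$ ($I{\left(t \right)} = - 5 \left(t + \left(t + 4\right)\right) = - 5 \left(t + \left(4 + t\right)\right) = - 5 \left(4 + 2 t\right) = -20 - 10 t$)
$z = 160$ ($z = \left(0 - 40\right) \left(-4\right) = \left(-40\right) \left(-4\right) = 160$)
$y{\left(w \right)} = 25600$ ($y{\left(w \right)} = 160^{2} = 25600$)
$-2995 + y{\left(27 \right)} = -2995 + 25600 = 22605$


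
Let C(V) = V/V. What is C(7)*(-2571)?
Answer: -2571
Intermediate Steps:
C(V) = 1
C(7)*(-2571) = 1*(-2571) = -2571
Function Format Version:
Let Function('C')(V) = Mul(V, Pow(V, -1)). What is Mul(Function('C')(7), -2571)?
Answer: -2571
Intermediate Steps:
Function('C')(V) = 1
Mul(Function('C')(7), -2571) = Mul(1, -2571) = -2571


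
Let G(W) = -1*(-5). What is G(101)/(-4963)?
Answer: -5/4963 ≈ -0.0010075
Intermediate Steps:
G(W) = 5
G(101)/(-4963) = 5/(-4963) = 5*(-1/4963) = -5/4963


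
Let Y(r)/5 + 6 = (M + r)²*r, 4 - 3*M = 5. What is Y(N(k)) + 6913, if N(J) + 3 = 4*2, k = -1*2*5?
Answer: 66847/9 ≈ 7427.4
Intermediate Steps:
M = -⅓ (M = 4/3 - ⅓*5 = 4/3 - 5/3 = -⅓ ≈ -0.33333)
k = -10 (k = -2*5 = -10)
N(J) = 5 (N(J) = -3 + 4*2 = -3 + 8 = 5)
Y(r) = -30 + 5*r*(-⅓ + r)² (Y(r) = -30 + 5*((-⅓ + r)²*r) = -30 + 5*(r*(-⅓ + r)²) = -30 + 5*r*(-⅓ + r)²)
Y(N(k)) + 6913 = (-30 + (5/9)*5*(-1 + 3*5)²) + 6913 = (-30 + (5/9)*5*(-1 + 15)²) + 6913 = (-30 + (5/9)*5*14²) + 6913 = (-30 + (5/9)*5*196) + 6913 = (-30 + 4900/9) + 6913 = 4630/9 + 6913 = 66847/9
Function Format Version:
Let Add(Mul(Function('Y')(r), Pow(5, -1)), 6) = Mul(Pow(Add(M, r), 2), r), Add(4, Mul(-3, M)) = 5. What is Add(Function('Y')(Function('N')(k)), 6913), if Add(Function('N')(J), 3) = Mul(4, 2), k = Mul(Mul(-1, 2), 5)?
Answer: Rational(66847, 9) ≈ 7427.4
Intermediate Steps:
M = Rational(-1, 3) (M = Add(Rational(4, 3), Mul(Rational(-1, 3), 5)) = Add(Rational(4, 3), Rational(-5, 3)) = Rational(-1, 3) ≈ -0.33333)
k = -10 (k = Mul(-2, 5) = -10)
Function('N')(J) = 5 (Function('N')(J) = Add(-3, Mul(4, 2)) = Add(-3, 8) = 5)
Function('Y')(r) = Add(-30, Mul(5, r, Pow(Add(Rational(-1, 3), r), 2))) (Function('Y')(r) = Add(-30, Mul(5, Mul(Pow(Add(Rational(-1, 3), r), 2), r))) = Add(-30, Mul(5, Mul(r, Pow(Add(Rational(-1, 3), r), 2)))) = Add(-30, Mul(5, r, Pow(Add(Rational(-1, 3), r), 2))))
Add(Function('Y')(Function('N')(k)), 6913) = Add(Add(-30, Mul(Rational(5, 9), 5, Pow(Add(-1, Mul(3, 5)), 2))), 6913) = Add(Add(-30, Mul(Rational(5, 9), 5, Pow(Add(-1, 15), 2))), 6913) = Add(Add(-30, Mul(Rational(5, 9), 5, Pow(14, 2))), 6913) = Add(Add(-30, Mul(Rational(5, 9), 5, 196)), 6913) = Add(Add(-30, Rational(4900, 9)), 6913) = Add(Rational(4630, 9), 6913) = Rational(66847, 9)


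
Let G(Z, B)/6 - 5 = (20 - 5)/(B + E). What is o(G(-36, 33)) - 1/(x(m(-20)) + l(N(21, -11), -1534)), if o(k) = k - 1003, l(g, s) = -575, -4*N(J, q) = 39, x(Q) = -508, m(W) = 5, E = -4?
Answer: -30461512/31407 ≈ -969.90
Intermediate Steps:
N(J, q) = -39/4 (N(J, q) = -¼*39 = -39/4)
G(Z, B) = 30 + 90/(-4 + B) (G(Z, B) = 30 + 6*((20 - 5)/(B - 4)) = 30 + 6*(15/(-4 + B)) = 30 + 90/(-4 + B))
o(k) = -1003 + k
o(G(-36, 33)) - 1/(x(m(-20)) + l(N(21, -11), -1534)) = (-1003 + 30*(-1 + 33)/(-4 + 33)) - 1/(-508 - 575) = (-1003 + 30*32/29) - 1/(-1083) = (-1003 + 30*(1/29)*32) - 1*(-1/1083) = (-1003 + 960/29) + 1/1083 = -28127/29 + 1/1083 = -30461512/31407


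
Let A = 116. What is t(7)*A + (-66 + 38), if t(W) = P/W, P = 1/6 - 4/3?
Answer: -142/3 ≈ -47.333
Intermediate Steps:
P = -7/6 (P = 1*(1/6) - 4*1/3 = 1/6 - 4/3 = -7/6 ≈ -1.1667)
t(W) = -7/(6*W)
t(7)*A + (-66 + 38) = -7/6/7*116 + (-66 + 38) = -7/6*1/7*116 - 28 = -1/6*116 - 28 = -58/3 - 28 = -142/3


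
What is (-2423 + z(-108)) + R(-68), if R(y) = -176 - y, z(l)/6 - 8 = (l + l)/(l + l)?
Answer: -2477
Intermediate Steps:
z(l) = 54 (z(l) = 48 + 6*((l + l)/(l + l)) = 48 + 6*((2*l)/((2*l))) = 48 + 6*((2*l)*(1/(2*l))) = 48 + 6*1 = 48 + 6 = 54)
(-2423 + z(-108)) + R(-68) = (-2423 + 54) + (-176 - 1*(-68)) = -2369 + (-176 + 68) = -2369 - 108 = -2477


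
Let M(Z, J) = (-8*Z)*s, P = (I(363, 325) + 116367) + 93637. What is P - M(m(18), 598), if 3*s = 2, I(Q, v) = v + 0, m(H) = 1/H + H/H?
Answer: 5679035/27 ≈ 2.1033e+5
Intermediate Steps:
m(H) = 1 + 1/H (m(H) = 1/H + 1 = 1 + 1/H)
I(Q, v) = v
P = 210329 (P = (325 + 116367) + 93637 = 116692 + 93637 = 210329)
s = ⅔ (s = (⅓)*2 = ⅔ ≈ 0.66667)
M(Z, J) = -16*Z/3 (M(Z, J) = -8*Z*(⅔) = -16*Z/3)
P - M(m(18), 598) = 210329 - (-16)*(1 + 18)/18/3 = 210329 - (-16)*(1/18)*19/3 = 210329 - (-16)*19/(3*18) = 210329 - 1*(-152/27) = 210329 + 152/27 = 5679035/27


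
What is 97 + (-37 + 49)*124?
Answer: 1585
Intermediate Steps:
97 + (-37 + 49)*124 = 97 + 12*124 = 97 + 1488 = 1585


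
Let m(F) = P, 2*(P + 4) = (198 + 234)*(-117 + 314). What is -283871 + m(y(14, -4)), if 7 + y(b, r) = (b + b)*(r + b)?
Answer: -241323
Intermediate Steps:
P = 42548 (P = -4 + ((198 + 234)*(-117 + 314))/2 = -4 + (432*197)/2 = -4 + (1/2)*85104 = -4 + 42552 = 42548)
y(b, r) = -7 + 2*b*(b + r) (y(b, r) = -7 + (b + b)*(r + b) = -7 + (2*b)*(b + r) = -7 + 2*b*(b + r))
m(F) = 42548
-283871 + m(y(14, -4)) = -283871 + 42548 = -241323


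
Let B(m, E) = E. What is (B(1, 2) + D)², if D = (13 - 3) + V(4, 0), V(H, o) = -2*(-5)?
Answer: 484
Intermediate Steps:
V(H, o) = 10
D = 20 (D = (13 - 3) + 10 = 10 + 10 = 20)
(B(1, 2) + D)² = (2 + 20)² = 22² = 484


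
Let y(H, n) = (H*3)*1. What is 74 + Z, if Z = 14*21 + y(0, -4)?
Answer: 368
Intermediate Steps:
y(H, n) = 3*H (y(H, n) = (3*H)*1 = 3*H)
Z = 294 (Z = 14*21 + 3*0 = 294 + 0 = 294)
74 + Z = 74 + 294 = 368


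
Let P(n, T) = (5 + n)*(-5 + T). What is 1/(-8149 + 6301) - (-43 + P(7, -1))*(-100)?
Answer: -21252001/1848 ≈ -11500.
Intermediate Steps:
P(n, T) = (-5 + T)*(5 + n)
1/(-8149 + 6301) - (-43 + P(7, -1))*(-100) = 1/(-8149 + 6301) - (-43 + (-25 - 5*7 + 5*(-1) - 1*7))*(-100) = 1/(-1848) - (-43 + (-25 - 35 - 5 - 7))*(-100) = -1/1848 - (-43 - 72)*(-100) = -1/1848 - (-115)*(-100) = -1/1848 - 1*11500 = -1/1848 - 11500 = -21252001/1848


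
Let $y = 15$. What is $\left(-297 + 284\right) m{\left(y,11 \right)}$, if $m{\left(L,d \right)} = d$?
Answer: $-143$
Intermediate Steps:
$\left(-297 + 284\right) m{\left(y,11 \right)} = \left(-297 + 284\right) 11 = \left(-13\right) 11 = -143$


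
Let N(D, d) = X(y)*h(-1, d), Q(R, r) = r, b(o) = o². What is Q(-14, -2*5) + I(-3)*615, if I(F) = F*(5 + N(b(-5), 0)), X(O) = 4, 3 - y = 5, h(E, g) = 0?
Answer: -9235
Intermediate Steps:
y = -2 (y = 3 - 1*5 = 3 - 5 = -2)
N(D, d) = 0 (N(D, d) = 4*0 = 0)
I(F) = 5*F (I(F) = F*(5 + 0) = F*5 = 5*F)
Q(-14, -2*5) + I(-3)*615 = -2*5 + (5*(-3))*615 = -10 - 15*615 = -10 - 9225 = -9235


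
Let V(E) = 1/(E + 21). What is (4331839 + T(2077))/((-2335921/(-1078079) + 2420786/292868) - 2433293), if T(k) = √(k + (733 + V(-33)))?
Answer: -683856248024285954/384136041752451037 - 78933710143*√101157/1152408125257353111 ≈ -1.7803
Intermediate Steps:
V(E) = 1/(21 + E)
T(k) = √(8795/12 + k) (T(k) = √(k + (733 + 1/(21 - 33))) = √(k + (733 + 1/(-12))) = √(k + (733 - 1/12)) = √(k + 8795/12) = √(8795/12 + k))
(4331839 + T(2077))/((-2335921/(-1078079) + 2420786/292868) - 2433293) = (4331839 + √(26385 + 36*2077)/6)/((-2335921/(-1078079) + 2420786/292868) - 2433293) = (4331839 + √(26385 + 74772)/6)/((-2335921*(-1/1078079) + 2420786*(1/292868)) - 2433293) = (4331839 + √101157/6)/((2335921/1078079 + 1210393/146434) - 2433293) = (4331839 + √101157/6)/(1646957530761/157867420286 - 2433293) = (4331839 + √101157/6)/(-384136041752451037/157867420286) = (4331839 + √101157/6)*(-157867420286/384136041752451037) = -683856248024285954/384136041752451037 - 78933710143*√101157/1152408125257353111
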